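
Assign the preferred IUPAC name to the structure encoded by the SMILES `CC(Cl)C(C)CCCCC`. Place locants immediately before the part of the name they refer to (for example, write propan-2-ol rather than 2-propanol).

2-chloro-3-methyloctane

The longest carbon chain is 8 atoms: the parent is octane.
Choose the numbering such that the substituent locant set {2,3} is lower than {6,7} at the first point of difference.
With this numbering: a chloro group at C-2; a methyl group at C-3.
Substituent prefixes are cited in alphabetical order (multiplying prefixes like di-/tri- are ignored for ordering).
Putting it together: 2-chloro-3-methyloctane.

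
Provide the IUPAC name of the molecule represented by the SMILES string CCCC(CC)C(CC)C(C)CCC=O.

5,6-diethyl-4-methylnonanal

The longest carbon chain that includes the –CHO group has 9 carbons, so the parent hydride is nonane.
The highest-priority functional group is an aldehyde (terminal –CHO), so the name ends in -al.
Choose the numbering such that the aldehyde carbon is C-1 by definition.
This places ethyl groups at C-5 and C-6; a methyl group at C-4.
Prefixes are listed alphabetically: ethyl, methyl.
The name is 5,6-diethyl-4-methylnonanal.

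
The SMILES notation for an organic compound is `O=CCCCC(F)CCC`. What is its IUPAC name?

5-fluorooctanal

The longest carbon chain that includes the –CHO group has 8 carbons, so the parent hydride is octane.
The principal characteristic group is an aldehyde (terminal –CHO), named with the suffix -al.
The numbering direction is chosen so that the aldehyde carbon is C-1 by definition.
That gives a fluoro group at C-5.
Putting it together: 5-fluorooctanal.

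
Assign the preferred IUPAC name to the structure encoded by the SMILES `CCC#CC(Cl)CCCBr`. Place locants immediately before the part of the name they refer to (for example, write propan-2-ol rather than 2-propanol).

The longest chain bearing the multiple bond is 8 carbons long (octane).
There is one C≡C triple bond, indicated by the ending -yne.
Number the chain so that numbering from this end puts the triple bond at C-3 rather than C-5.
This places the triple bond between C-3 and C-4; a bromo group at C-8; a chloro group at C-5.
The substituents are ordered alphabetically, ignoring any di-/tri- multipliers.
Assembling the pieces gives 8-bromo-5-chlorooct-3-yne.

8-bromo-5-chlorooct-3-yne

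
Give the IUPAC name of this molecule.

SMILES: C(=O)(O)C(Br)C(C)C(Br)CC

2,4-dibromo-3-methylhexanoic acid

Counting along the main chain through the –COOH group gives 6 carbons: the parent is hexane.
The principal characteristic group is a carboxylic acid (terminal –COOH), named with the suffix -oic acid.
Number the chain so that the carboxylic acid carbon is C-1 by definition.
This places bromo groups at C-2 and C-4; a methyl group at C-3.
The substituents are ordered alphabetically, ignoring any di-/tri- multipliers.
Assembling the pieces gives 2,4-dibromo-3-methylhexanoic acid.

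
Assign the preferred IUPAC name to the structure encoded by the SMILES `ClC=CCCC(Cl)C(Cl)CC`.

1,5,6-trichlorooct-1-ene

Counting along the main chain through the multiple bond gives 8 carbons: the parent is octane.
There is one C=C double bond, indicated by the ending -ene.
Choose the numbering such that numbering from this end puts the double bond at C-1 rather than C-7.
This places the double bond between C-1 and C-2; chloro groups at C-1 and C-5 and C-6.
Assembling the pieces gives 1,5,6-trichlorooct-1-ene.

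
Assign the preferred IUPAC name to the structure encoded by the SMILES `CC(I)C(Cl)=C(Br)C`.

The longest chain bearing the multiple bond is 5 carbons long (pentane).
The chain contains a C=C double bond, so the unsaturation ending is -ene.
The numbering direction is chosen so that numbering from this end puts the double bond at C-2 rather than C-3.
This places the double bond between C-2 and C-3; a bromo group at C-2; a chloro group at C-3; an iodo group at C-4.
The substituents are ordered alphabetically, ignoring any di-/tri- multipliers.
The name is 2-bromo-3-chloro-4-iodopent-2-ene.

2-bromo-3-chloro-4-iodopent-2-ene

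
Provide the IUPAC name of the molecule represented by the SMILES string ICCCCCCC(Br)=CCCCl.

4-bromo-1-chloro-10-iododec-3-ene

The longest carbon chain that includes the multiple bond has 10 carbons, so the parent hydride is decane.
The chain contains a C=C double bond, so the unsaturation ending is -ene.
The numbering direction is chosen so that numbering from this end puts the double bond at C-3 rather than C-7.
With this numbering: the double bond between C-3 and C-4; a bromo group at C-4; a chloro group at C-1; an iodo group at C-10.
Substituent prefixes are cited in alphabetical order (multiplying prefixes like di-/tri- are ignored for ordering).
Putting it together: 4-bromo-1-chloro-10-iododec-3-ene.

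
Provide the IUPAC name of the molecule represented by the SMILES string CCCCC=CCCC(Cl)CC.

Counting along the main chain through the multiple bond gives 11 carbons: the parent is undecane.
The chain contains a C=C double bond, so the unsaturation ending is -ene.
Choose the numbering such that numbering from this end puts the double bond at C-5 rather than C-6.
With this numbering: the double bond between C-5 and C-6; a chloro group at C-9.
Assembling the pieces gives 9-chloroundec-5-ene.

9-chloroundec-5-ene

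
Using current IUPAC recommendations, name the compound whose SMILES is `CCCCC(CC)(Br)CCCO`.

4-bromo-4-ethyloctan-1-ol

The longest chain bearing the –OH group is 8 carbons long (octane).
An alcohol (–OH) is the principal characteristic group, giving the suffix -ol.
The numbering direction is chosen so that numbering from this end puts the hydroxyl group at C-1 rather than C-8.
With this numbering: the hydroxyl at C-1; a bromo group at C-4; an ethyl group at C-4.
Prefixes are listed alphabetically: bromo, ethyl.
The name is 4-bromo-4-ethyloctan-1-ol.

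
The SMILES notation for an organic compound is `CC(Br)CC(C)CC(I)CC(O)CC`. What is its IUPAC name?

9-bromo-5-iodo-7-methyldecan-3-ol

The longest carbon chain that includes the –OH group has 10 carbons, so the parent hydride is decane.
The highest-priority functional group is an alcohol (–OH), so the name ends in -ol.
Number the chain so that numbering from this end puts the hydroxyl group at C-3 rather than C-8.
With this numbering: the hydroxyl at C-3; a bromo group at C-9; an iodo group at C-5; a methyl group at C-7.
Prefixes are listed alphabetically: bromo, iodo, methyl.
Assembling the pieces gives 9-bromo-5-iodo-7-methyldecan-3-ol.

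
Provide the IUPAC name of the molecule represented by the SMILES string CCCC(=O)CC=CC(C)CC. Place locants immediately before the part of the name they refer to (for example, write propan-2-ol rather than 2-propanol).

The longest carbon chain that includes the carbonyl and the multiple bond has 10 carbons, so the parent hydride is decane.
The highest-priority functional group is a ketone (C=O on an internal carbon), so the name ends in -one.
A C=C double bond in the chain gives the infix -ene-.
Choose the numbering such that numbering from this end puts the carbonyl group at C-4 rather than C-7.
This places the carbonyl at C-4; the double bond between C-6 and C-7; a methyl group at C-8.
Putting it together: 8-methyldec-6-en-4-one.

8-methyldec-6-en-4-one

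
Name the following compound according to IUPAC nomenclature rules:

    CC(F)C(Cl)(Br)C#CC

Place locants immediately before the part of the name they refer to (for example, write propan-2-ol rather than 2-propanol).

4-bromo-4-chloro-5-fluorohex-2-yne

The longest carbon chain that includes the multiple bond has 6 carbons, so the parent hydride is hexane.
A C≡C triple bond in the chain gives the infix -yne-.
The numbering direction is chosen so that numbering from this end puts the triple bond at C-2 rather than C-4.
That gives the triple bond between C-2 and C-3; a bromo group at C-4; a chloro group at C-4; a fluoro group at C-5.
Substituent prefixes are cited in alphabetical order (multiplying prefixes like di-/tri- are ignored for ordering).
Putting it together: 4-bromo-4-chloro-5-fluorohex-2-yne.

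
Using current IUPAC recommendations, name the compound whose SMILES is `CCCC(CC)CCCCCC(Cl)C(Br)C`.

The longest carbon chain is 12 atoms: the parent is dodecane.
Number the chain so that the substituent locant set {2,3,9} is lower than {4,10,11} at the first point of difference.
With this numbering: a bromo group at C-2; a chloro group at C-3; an ethyl group at C-9.
Prefixes are listed alphabetically: bromo, chloro, ethyl.
Putting it together: 2-bromo-3-chloro-9-ethyldodecane.

2-bromo-3-chloro-9-ethyldodecane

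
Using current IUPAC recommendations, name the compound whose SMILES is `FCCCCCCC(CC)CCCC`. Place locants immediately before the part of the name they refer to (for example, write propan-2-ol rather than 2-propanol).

7-ethyl-1-fluoroundecane

The longest carbon chain is 11 atoms: the parent is undecane.
The numbering direction is chosen so that the substituent locant set {1,7} is lower than {5,11} at the first point of difference.
With this numbering: an ethyl group at C-7; a fluoro group at C-1.
The substituents are ordered alphabetically, ignoring any di-/tri- multipliers.
Putting it together: 7-ethyl-1-fluoroundecane.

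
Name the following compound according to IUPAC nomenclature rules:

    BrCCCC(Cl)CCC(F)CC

The parent chain contains 9 carbons (nonane).
The numbering direction is chosen so that the substituent locant set {1,4,7} is lower than {3,6,9} at the first point of difference.
That gives a bromo group at C-1; a chloro group at C-4; a fluoro group at C-7.
Substituent prefixes are cited in alphabetical order (multiplying prefixes like di-/tri- are ignored for ordering).
The name is 1-bromo-4-chloro-7-fluorononane.

1-bromo-4-chloro-7-fluorononane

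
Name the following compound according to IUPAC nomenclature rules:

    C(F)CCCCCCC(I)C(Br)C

9-bromo-1-fluoro-8-iododecane

The parent chain contains 10 carbons (decane).
Number the chain so that the substituent locant set {1,8,9} is lower than {2,3,10} at the first point of difference.
That gives a bromo group at C-9; a fluoro group at C-1; an iodo group at C-8.
The substituents are ordered alphabetically, ignoring any di-/tri- multipliers.
Assembling the pieces gives 9-bromo-1-fluoro-8-iododecane.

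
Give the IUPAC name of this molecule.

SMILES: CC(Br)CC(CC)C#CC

6-bromo-4-ethylhept-2-yne

The longest carbon chain that includes the multiple bond has 7 carbons, so the parent hydride is heptane.
A C≡C triple bond in the chain gives the infix -yne-.
The numbering direction is chosen so that numbering from this end puts the triple bond at C-2 rather than C-5.
This places the triple bond between C-2 and C-3; a bromo group at C-6; an ethyl group at C-4.
The substituents are ordered alphabetically, ignoring any di-/tri- multipliers.
The name is 6-bromo-4-ethylhept-2-yne.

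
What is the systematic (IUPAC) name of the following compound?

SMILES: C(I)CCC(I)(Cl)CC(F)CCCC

4-chloro-6-fluoro-1,4-diiododecane

The longest continuous carbon chain has 10 atoms, so the parent hydride is decane.
The numbering direction is chosen so that the substituent locant set {1,4,4,6} is lower than {5,7,7,10} at the first point of difference.
This places a chloro group at C-4; a fluoro group at C-6; iodo groups at C-1 and C-4.
Substituent prefixes are cited in alphabetical order (multiplying prefixes like di-/tri- are ignored for ordering).
Putting it together: 4-chloro-6-fluoro-1,4-diiododecane.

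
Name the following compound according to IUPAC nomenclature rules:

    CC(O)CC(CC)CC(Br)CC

The longest chain bearing the –OH group is 8 carbons long (octane).
An alcohol (–OH) is the principal characteristic group, giving the suffix -ol.
Number the chain so that numbering from this end puts the hydroxyl group at C-2 rather than C-7.
This places the hydroxyl at C-2; a bromo group at C-6; an ethyl group at C-4.
The substituents are ordered alphabetically, ignoring any di-/tri- multipliers.
The name is 6-bromo-4-ethyloctan-2-ol.

6-bromo-4-ethyloctan-2-ol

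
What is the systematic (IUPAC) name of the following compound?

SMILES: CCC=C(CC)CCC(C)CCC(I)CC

4-ethyl-10-iodo-7-methyldodec-3-ene

The longest chain bearing the multiple bond is 12 carbons long (dodecane).
A C=C double bond in the chain gives the infix -ene-.
Choose the numbering such that numbering from this end puts the double bond at C-3 rather than C-9.
With this numbering: the double bond between C-3 and C-4; an ethyl group at C-4; an iodo group at C-10; a methyl group at C-7.
Prefixes are listed alphabetically: ethyl, iodo, methyl.
Assembling the pieces gives 4-ethyl-10-iodo-7-methyldodec-3-ene.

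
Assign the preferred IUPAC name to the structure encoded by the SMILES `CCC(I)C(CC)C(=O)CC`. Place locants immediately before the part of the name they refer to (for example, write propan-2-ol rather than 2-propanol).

4-ethyl-5-iodoheptan-3-one

The longest carbon chain that includes the carbonyl has 7 carbons, so the parent hydride is heptane.
A ketone (C=O on an internal carbon) is the principal characteristic group, giving the suffix -one.
The numbering direction is chosen so that numbering from this end puts the carbonyl group at C-3 rather than C-5.
This places the carbonyl at C-3; an ethyl group at C-4; an iodo group at C-5.
Prefixes are listed alphabetically: ethyl, iodo.
The name is 4-ethyl-5-iodoheptan-3-one.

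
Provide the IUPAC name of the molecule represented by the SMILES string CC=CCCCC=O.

The longest chain bearing the –CHO group and the multiple bond is 7 carbons long (heptane).
An aldehyde (terminal –CHO) is the principal characteristic group, giving the suffix -al.
There is one C=C double bond, indicated by the ending -ene.
Choose the numbering such that the aldehyde carbon is C-1 by definition.
This places the double bond between C-5 and C-6.
The name is hept-5-enal.

hept-5-enal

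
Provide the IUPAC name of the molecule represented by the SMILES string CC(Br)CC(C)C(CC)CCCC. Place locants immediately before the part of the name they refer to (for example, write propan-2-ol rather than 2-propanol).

2-bromo-5-ethyl-4-methylnonane

The longest carbon chain is 9 atoms: the parent is nonane.
Choose the numbering such that the substituent locant set {2,4,5} is lower than {5,6,8} at the first point of difference.
This places a bromo group at C-2; an ethyl group at C-5; a methyl group at C-4.
Substituent prefixes are cited in alphabetical order (multiplying prefixes like di-/tri- are ignored for ordering).
Putting it together: 2-bromo-5-ethyl-4-methylnonane.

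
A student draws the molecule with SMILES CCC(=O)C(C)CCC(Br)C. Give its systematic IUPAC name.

The longest chain bearing the carbonyl is 8 carbons long (octane).
The highest-priority functional group is a ketone (C=O on an internal carbon), so the name ends in -one.
Choose the numbering such that numbering from this end puts the carbonyl group at C-3 rather than C-6.
This places the carbonyl at C-3; a bromo group at C-7; a methyl group at C-4.
Substituent prefixes are cited in alphabetical order (multiplying prefixes like di-/tri- are ignored for ordering).
Assembling the pieces gives 7-bromo-4-methyloctan-3-one.

7-bromo-4-methyloctan-3-one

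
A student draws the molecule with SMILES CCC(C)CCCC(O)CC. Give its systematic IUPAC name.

7-methylnonan-3-ol

The longest carbon chain that includes the –OH group has 9 carbons, so the parent hydride is nonane.
The highest-priority functional group is an alcohol (–OH), so the name ends in -ol.
The numbering direction is chosen so that numbering from this end puts the hydroxyl group at C-3 rather than C-7.
This places the hydroxyl at C-3; a methyl group at C-7.
Putting it together: 7-methylnonan-3-ol.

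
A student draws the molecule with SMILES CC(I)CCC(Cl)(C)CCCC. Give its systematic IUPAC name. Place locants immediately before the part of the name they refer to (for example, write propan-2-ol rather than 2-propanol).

5-chloro-2-iodo-5-methylnonane

The longest carbon chain is 9 atoms: the parent is nonane.
The numbering direction is chosen so that the substituent locant set {2,5,5} is lower than {5,5,8} at the first point of difference.
With this numbering: a chloro group at C-5; an iodo group at C-2; a methyl group at C-5.
Prefixes are listed alphabetically: chloro, iodo, methyl.
The name is 5-chloro-2-iodo-5-methylnonane.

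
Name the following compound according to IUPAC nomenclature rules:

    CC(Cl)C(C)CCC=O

The longest chain bearing the –CHO group is 6 carbons long (hexane).
The highest-priority functional group is an aldehyde (terminal –CHO), so the name ends in -al.
Choose the numbering such that the aldehyde carbon is C-1 by definition.
With this numbering: a chloro group at C-5; a methyl group at C-4.
Prefixes are listed alphabetically: chloro, methyl.
The name is 5-chloro-4-methylhexanal.

5-chloro-4-methylhexanal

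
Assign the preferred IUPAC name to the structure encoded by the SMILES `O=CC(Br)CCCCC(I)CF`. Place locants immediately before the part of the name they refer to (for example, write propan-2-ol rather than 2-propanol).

The longest carbon chain that includes the –CHO group has 8 carbons, so the parent hydride is octane.
The principal characteristic group is an aldehyde (terminal –CHO), named with the suffix -al.
Choose the numbering such that the aldehyde carbon is C-1 by definition.
That gives a bromo group at C-2; a fluoro group at C-8; an iodo group at C-7.
Prefixes are listed alphabetically: bromo, fluoro, iodo.
Assembling the pieces gives 2-bromo-8-fluoro-7-iodooctanal.

2-bromo-8-fluoro-7-iodooctanal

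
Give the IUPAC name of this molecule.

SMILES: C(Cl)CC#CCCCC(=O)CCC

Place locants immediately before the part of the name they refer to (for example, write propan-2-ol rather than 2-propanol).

The longest chain bearing the carbonyl and the multiple bond is 11 carbons long (undecane).
A ketone (C=O on an internal carbon) is the principal characteristic group, giving the suffix -one.
The chain contains a C≡C triple bond, so the unsaturation ending is -yne.
The numbering direction is chosen so that numbering from this end puts the carbonyl group at C-4 rather than C-8.
This places the carbonyl at C-4; the triple bond between C-8 and C-9; a chloro group at C-11.
Assembling the pieces gives 11-chloroundec-8-yn-4-one.

11-chloroundec-8-yn-4-one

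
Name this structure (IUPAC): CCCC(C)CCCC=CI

The longest chain bearing the multiple bond is 9 carbons long (nonane).
A C=C double bond in the chain gives the infix -ene-.
The numbering direction is chosen so that numbering from this end puts the double bond at C-1 rather than C-8.
With this numbering: the double bond between C-1 and C-2; an iodo group at C-1; a methyl group at C-6.
The substituents are ordered alphabetically, ignoring any di-/tri- multipliers.
Assembling the pieces gives 1-iodo-6-methylnon-1-ene.

1-iodo-6-methylnon-1-ene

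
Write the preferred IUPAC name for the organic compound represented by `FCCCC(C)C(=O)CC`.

7-fluoro-4-methylheptan-3-one

Counting along the main chain through the carbonyl gives 7 carbons: the parent is heptane.
The principal characteristic group is a ketone (C=O on an internal carbon), named with the suffix -one.
The numbering direction is chosen so that numbering from this end puts the carbonyl group at C-3 rather than C-5.
That gives the carbonyl at C-3; a fluoro group at C-7; a methyl group at C-4.
Prefixes are listed alphabetically: fluoro, methyl.
Putting it together: 7-fluoro-4-methylheptan-3-one.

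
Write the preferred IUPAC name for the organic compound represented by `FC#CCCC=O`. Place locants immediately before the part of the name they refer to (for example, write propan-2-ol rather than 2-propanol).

5-fluoropent-4-ynal

Counting along the main chain through the –CHO group and the multiple bond gives 5 carbons: the parent is pentane.
The principal characteristic group is an aldehyde (terminal –CHO), named with the suffix -al.
There is one C≡C triple bond, indicated by the ending -yne.
Number the chain so that the aldehyde carbon is C-1 by definition.
This places the triple bond between C-4 and C-5; a fluoro group at C-5.
Assembling the pieces gives 5-fluoropent-4-ynal.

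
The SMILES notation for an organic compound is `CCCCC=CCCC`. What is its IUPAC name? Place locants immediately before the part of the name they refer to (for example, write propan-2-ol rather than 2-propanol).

non-4-ene

Counting along the main chain through the multiple bond gives 9 carbons: the parent is nonane.
There is one C=C double bond, indicated by the ending -ene.
Choose the numbering such that numbering from this end puts the double bond at C-4 rather than C-5.
With this numbering: the double bond between C-4 and C-5.
Putting it together: non-4-ene.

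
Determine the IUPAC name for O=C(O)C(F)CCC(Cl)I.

5-chloro-2-fluoro-5-iodopentanoic acid

The longest carbon chain that includes the –COOH group has 5 carbons, so the parent hydride is pentane.
The principal characteristic group is a carboxylic acid (terminal –COOH), named with the suffix -oic acid.
Choose the numbering such that the carboxylic acid carbon is C-1 by definition.
That gives a chloro group at C-5; a fluoro group at C-2; an iodo group at C-5.
Substituent prefixes are cited in alphabetical order (multiplying prefixes like di-/tri- are ignored for ordering).
Putting it together: 5-chloro-2-fluoro-5-iodopentanoic acid.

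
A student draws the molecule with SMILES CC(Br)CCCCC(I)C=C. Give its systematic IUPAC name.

The longest carbon chain that includes the multiple bond has 9 carbons, so the parent hydride is nonane.
The chain contains a C=C double bond, so the unsaturation ending is -ene.
The numbering direction is chosen so that numbering from this end puts the double bond at C-1 rather than C-8.
This places the double bond between C-1 and C-2; a bromo group at C-8; an iodo group at C-3.
Prefixes are listed alphabetically: bromo, iodo.
The name is 8-bromo-3-iodonon-1-ene.

8-bromo-3-iodonon-1-ene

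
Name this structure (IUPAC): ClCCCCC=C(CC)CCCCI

10-chloro-5-ethyl-1-iododec-5-ene

The longest chain bearing the multiple bond is 10 carbons long (decane).
A C=C double bond in the chain gives the infix -ene-.
Choose the numbering such that the substituent locant set {1,5,10} is lower than {1,6,10} at the first point of difference.
That gives the double bond between C-5 and C-6; a chloro group at C-10; an ethyl group at C-5; an iodo group at C-1.
Substituent prefixes are cited in alphabetical order (multiplying prefixes like di-/tri- are ignored for ordering).
Putting it together: 10-chloro-5-ethyl-1-iododec-5-ene.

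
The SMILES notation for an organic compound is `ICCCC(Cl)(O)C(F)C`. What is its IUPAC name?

Counting along the main chain through the –OH group gives 6 carbons: the parent is hexane.
An alcohol (–OH) is the principal characteristic group, giving the suffix -ol.
The numbering direction is chosen so that numbering from this end puts the hydroxyl group at C-3 rather than C-4.
That gives the hydroxyl at C-3; a chloro group at C-3; a fluoro group at C-2; an iodo group at C-6.
The substituents are ordered alphabetically, ignoring any di-/tri- multipliers.
Putting it together: 3-chloro-2-fluoro-6-iodohexan-3-ol.

3-chloro-2-fluoro-6-iodohexan-3-ol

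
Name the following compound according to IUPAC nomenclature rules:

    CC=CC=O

but-2-enal

The longest carbon chain that includes the –CHO group and the multiple bond has 4 carbons, so the parent hydride is butane.
The principal characteristic group is an aldehyde (terminal –CHO), named with the suffix -al.
There is one C=C double bond, indicated by the ending -ene.
Number the chain so that the aldehyde carbon is C-1 by definition.
With this numbering: the double bond between C-2 and C-3.
The name is but-2-enal.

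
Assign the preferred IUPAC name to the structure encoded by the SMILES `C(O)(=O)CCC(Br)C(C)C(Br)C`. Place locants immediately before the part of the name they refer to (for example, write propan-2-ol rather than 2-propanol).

4,6-dibromo-5-methylheptanoic acid

Counting along the main chain through the –COOH group gives 7 carbons: the parent is heptane.
The principal characteristic group is a carboxylic acid (terminal –COOH), named with the suffix -oic acid.
Choose the numbering such that the carboxylic acid carbon is C-1 by definition.
This places bromo groups at C-4 and C-6; a methyl group at C-5.
Substituent prefixes are cited in alphabetical order (multiplying prefixes like di-/tri- are ignored for ordering).
The name is 4,6-dibromo-5-methylheptanoic acid.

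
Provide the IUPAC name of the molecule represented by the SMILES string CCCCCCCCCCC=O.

The longest chain bearing the –CHO group is 11 carbons long (undecane).
The principal characteristic group is an aldehyde (terminal –CHO), named with the suffix -al.
Choose the numbering such that the aldehyde carbon is C-1 by definition.
Assembling the pieces gives undecanal.

undecanal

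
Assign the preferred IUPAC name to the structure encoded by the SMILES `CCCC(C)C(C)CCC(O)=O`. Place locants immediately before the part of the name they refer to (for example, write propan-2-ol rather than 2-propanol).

4,5-dimethyloctanoic acid

Counting along the main chain through the –COOH group gives 8 carbons: the parent is octane.
The highest-priority functional group is a carboxylic acid (terminal –COOH), so the name ends in -oic acid.
Choose the numbering such that the carboxylic acid carbon is C-1 by definition.
With this numbering: methyl groups at C-4 and C-5.
Putting it together: 4,5-dimethyloctanoic acid.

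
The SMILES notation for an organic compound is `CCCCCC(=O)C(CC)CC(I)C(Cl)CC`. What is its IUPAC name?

The longest chain bearing the carbonyl is 12 carbons long (dodecane).
The highest-priority functional group is a ketone (C=O on an internal carbon), so the name ends in -one.
Number the chain so that numbering from this end puts the carbonyl group at C-6 rather than C-7.
This places the carbonyl at C-6; a chloro group at C-10; an ethyl group at C-7; an iodo group at C-9.
The substituents are ordered alphabetically, ignoring any di-/tri- multipliers.
The name is 10-chloro-7-ethyl-9-iodododecan-6-one.

10-chloro-7-ethyl-9-iodododecan-6-one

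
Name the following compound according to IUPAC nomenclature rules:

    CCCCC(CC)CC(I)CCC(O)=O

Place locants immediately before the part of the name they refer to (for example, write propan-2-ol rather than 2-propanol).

The longest carbon chain that includes the –COOH group has 10 carbons, so the parent hydride is decane.
A carboxylic acid (terminal –COOH) is the principal characteristic group, giving the suffix -oic acid.
Choose the numbering such that the carboxylic acid carbon is C-1 by definition.
With this numbering: an ethyl group at C-6; an iodo group at C-4.
The substituents are ordered alphabetically, ignoring any di-/tri- multipliers.
Putting it together: 6-ethyl-4-iododecanoic acid.

6-ethyl-4-iododecanoic acid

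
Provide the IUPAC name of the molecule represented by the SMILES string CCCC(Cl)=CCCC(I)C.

The longest chain bearing the multiple bond is 9 carbons long (nonane).
There is one C=C double bond, indicated by the ending -ene.
Choose the numbering such that numbering from this end puts the double bond at C-4 rather than C-5.
That gives the double bond between C-4 and C-5; a chloro group at C-4; an iodo group at C-8.
Prefixes are listed alphabetically: chloro, iodo.
Assembling the pieces gives 4-chloro-8-iodonon-4-ene.

4-chloro-8-iodonon-4-ene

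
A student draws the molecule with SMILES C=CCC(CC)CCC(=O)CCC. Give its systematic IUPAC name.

The longest carbon chain that includes the carbonyl and the multiple bond has 10 carbons, so the parent hydride is decane.
The principal characteristic group is a ketone (C=O on an internal carbon), named with the suffix -one.
The chain contains a C=C double bond, so the unsaturation ending is -ene.
Number the chain so that numbering from this end puts the carbonyl group at C-4 rather than C-7.
This places the carbonyl at C-4; the double bond between C-9 and C-10; an ethyl group at C-7.
Assembling the pieces gives 7-ethyldec-9-en-4-one.

7-ethyldec-9-en-4-one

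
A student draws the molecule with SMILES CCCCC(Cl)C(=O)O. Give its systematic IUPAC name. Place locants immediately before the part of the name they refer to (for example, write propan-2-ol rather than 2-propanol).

The longest chain bearing the –COOH group is 6 carbons long (hexane).
The principal characteristic group is a carboxylic acid (terminal –COOH), named with the suffix -oic acid.
The numbering direction is chosen so that the carboxylic acid carbon is C-1 by definition.
This places a chloro group at C-2.
Putting it together: 2-chlorohexanoic acid.

2-chlorohexanoic acid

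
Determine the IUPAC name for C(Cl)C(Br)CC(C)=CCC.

Counting along the main chain through the multiple bond gives 7 carbons: the parent is heptane.
A C=C double bond in the chain gives the infix -ene-.
Choose the numbering such that numbering from this end puts the double bond at C-3 rather than C-4.
With this numbering: the double bond between C-3 and C-4; a bromo group at C-6; a chloro group at C-7; a methyl group at C-4.
Substituent prefixes are cited in alphabetical order (multiplying prefixes like di-/tri- are ignored for ordering).
The name is 6-bromo-7-chloro-4-methylhept-3-ene.

6-bromo-7-chloro-4-methylhept-3-ene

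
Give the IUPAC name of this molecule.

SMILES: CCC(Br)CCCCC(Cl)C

The longest carbon chain is 9 atoms: the parent is nonane.
Choose the numbering such that the substituent locant set {2,7} is lower than {3,8} at the first point of difference.
That gives a bromo group at C-7; a chloro group at C-2.
Prefixes are listed alphabetically: bromo, chloro.
Assembling the pieces gives 7-bromo-2-chlorononane.

7-bromo-2-chlorononane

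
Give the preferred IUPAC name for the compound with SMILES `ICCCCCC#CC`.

The longest carbon chain that includes the multiple bond has 8 carbons, so the parent hydride is octane.
There is one C≡C triple bond, indicated by the ending -yne.
The numbering direction is chosen so that numbering from this end puts the triple bond at C-2 rather than C-6.
With this numbering: the triple bond between C-2 and C-3; an iodo group at C-8.
Putting it together: 8-iodooct-2-yne.

8-iodooct-2-yne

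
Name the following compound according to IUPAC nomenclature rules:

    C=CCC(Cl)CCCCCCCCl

The longest chain bearing the multiple bond is 11 carbons long (undecane).
There is one C=C double bond, indicated by the ending -ene.
The numbering direction is chosen so that numbering from this end puts the double bond at C-1 rather than C-10.
With this numbering: the double bond between C-1 and C-2; chloro groups at C-4 and C-11.
Assembling the pieces gives 4,11-dichloroundec-1-ene.

4,11-dichloroundec-1-ene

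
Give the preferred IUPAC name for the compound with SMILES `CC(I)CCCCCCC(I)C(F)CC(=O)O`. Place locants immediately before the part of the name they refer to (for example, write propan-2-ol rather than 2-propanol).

The longest chain bearing the –COOH group is 12 carbons long (dodecane).
The principal characteristic group is a carboxylic acid (terminal –COOH), named with the suffix -oic acid.
Number the chain so that the carboxylic acid carbon is C-1 by definition.
That gives a fluoro group at C-3; iodo groups at C-4 and C-11.
The substituents are ordered alphabetically, ignoring any di-/tri- multipliers.
Putting it together: 3-fluoro-4,11-diiodododecanoic acid.

3-fluoro-4,11-diiodododecanoic acid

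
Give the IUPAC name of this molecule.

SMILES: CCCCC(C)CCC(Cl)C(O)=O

Counting along the main chain through the –COOH group gives 9 carbons: the parent is nonane.
The highest-priority functional group is a carboxylic acid (terminal –COOH), so the name ends in -oic acid.
Choose the numbering such that the carboxylic acid carbon is C-1 by definition.
That gives a chloro group at C-2; a methyl group at C-5.
Substituent prefixes are cited in alphabetical order (multiplying prefixes like di-/tri- are ignored for ordering).
The name is 2-chloro-5-methylnonanoic acid.

2-chloro-5-methylnonanoic acid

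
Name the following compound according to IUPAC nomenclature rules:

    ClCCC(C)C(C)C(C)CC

The longest continuous carbon chain has 7 atoms, so the parent hydride is heptane.
The numbering direction is chosen so that the substituent locant set {1,3,4,5} is lower than {3,4,5,7} at the first point of difference.
With this numbering: a chloro group at C-1; methyl groups at C-3 and C-4 and C-5.
Prefixes are listed alphabetically: chloro, methyl.
Putting it together: 1-chloro-3,4,5-trimethylheptane.

1-chloro-3,4,5-trimethylheptane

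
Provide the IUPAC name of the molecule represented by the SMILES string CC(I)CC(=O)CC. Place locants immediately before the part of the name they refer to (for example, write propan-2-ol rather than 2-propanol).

The longest carbon chain that includes the carbonyl has 6 carbons, so the parent hydride is hexane.
A ketone (C=O on an internal carbon) is the principal characteristic group, giving the suffix -one.
Number the chain so that numbering from this end puts the carbonyl group at C-3 rather than C-4.
With this numbering: the carbonyl at C-3; an iodo group at C-5.
Assembling the pieces gives 5-iodohexan-3-one.

5-iodohexan-3-one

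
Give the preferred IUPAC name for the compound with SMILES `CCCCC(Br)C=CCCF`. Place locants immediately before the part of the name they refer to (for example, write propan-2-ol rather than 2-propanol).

The longest carbon chain that includes the multiple bond has 9 carbons, so the parent hydride is nonane.
There is one C=C double bond, indicated by the ending -ene.
Choose the numbering such that numbering from this end puts the double bond at C-3 rather than C-6.
This places the double bond between C-3 and C-4; a bromo group at C-5; a fluoro group at C-1.
The substituents are ordered alphabetically, ignoring any di-/tri- multipliers.
The name is 5-bromo-1-fluoronon-3-ene.

5-bromo-1-fluoronon-3-ene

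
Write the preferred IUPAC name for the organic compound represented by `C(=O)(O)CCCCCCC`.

The longest chain bearing the –COOH group is 8 carbons long (octane).
A carboxylic acid (terminal –COOH) is the principal characteristic group, giving the suffix -oic acid.
Choose the numbering such that the carboxylic acid carbon is C-1 by definition.
Assembling the pieces gives octanoic acid.

octanoic acid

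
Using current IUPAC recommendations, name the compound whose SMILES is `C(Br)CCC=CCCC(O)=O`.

8-bromooct-4-enoic acid

The longest chain bearing the –COOH group and the multiple bond is 8 carbons long (octane).
The highest-priority functional group is a carboxylic acid (terminal –COOH), so the name ends in -oic acid.
The chain contains a C=C double bond, so the unsaturation ending is -ene.
The numbering direction is chosen so that the carboxylic acid carbon is C-1 by definition.
This places the double bond between C-4 and C-5; a bromo group at C-8.
Putting it together: 8-bromooct-4-enoic acid.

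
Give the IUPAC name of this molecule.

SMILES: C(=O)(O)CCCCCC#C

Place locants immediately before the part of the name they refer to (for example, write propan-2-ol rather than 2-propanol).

oct-7-ynoic acid

Counting along the main chain through the –COOH group and the multiple bond gives 8 carbons: the parent is octane.
A carboxylic acid (terminal –COOH) is the principal characteristic group, giving the suffix -oic acid.
There is one C≡C triple bond, indicated by the ending -yne.
Choose the numbering such that the carboxylic acid carbon is C-1 by definition.
This places the triple bond between C-7 and C-8.
Putting it together: oct-7-ynoic acid.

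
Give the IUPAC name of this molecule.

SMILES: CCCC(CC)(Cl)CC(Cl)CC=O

The longest chain bearing the –CHO group is 8 carbons long (octane).
An aldehyde (terminal –CHO) is the principal characteristic group, giving the suffix -al.
Choose the numbering such that the aldehyde carbon is C-1 by definition.
That gives chloro groups at C-3 and C-5; an ethyl group at C-5.
Substituent prefixes are cited in alphabetical order (multiplying prefixes like di-/tri- are ignored for ordering).
The name is 3,5-dichloro-5-ethyloctanal.

3,5-dichloro-5-ethyloctanal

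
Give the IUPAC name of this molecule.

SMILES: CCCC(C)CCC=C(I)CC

3-iodo-7-methyldec-3-ene

The longest carbon chain that includes the multiple bond has 10 carbons, so the parent hydride is decane.
There is one C=C double bond, indicated by the ending -ene.
The numbering direction is chosen so that numbering from this end puts the double bond at C-3 rather than C-7.
This places the double bond between C-3 and C-4; an iodo group at C-3; a methyl group at C-7.
Substituent prefixes are cited in alphabetical order (multiplying prefixes like di-/tri- are ignored for ordering).
Putting it together: 3-iodo-7-methyldec-3-ene.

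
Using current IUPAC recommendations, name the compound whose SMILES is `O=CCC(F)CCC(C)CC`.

3-fluoro-6-methyloctanal

The longest carbon chain that includes the –CHO group has 8 carbons, so the parent hydride is octane.
The highest-priority functional group is an aldehyde (terminal –CHO), so the name ends in -al.
The numbering direction is chosen so that the aldehyde carbon is C-1 by definition.
With this numbering: a fluoro group at C-3; a methyl group at C-6.
Substituent prefixes are cited in alphabetical order (multiplying prefixes like di-/tri- are ignored for ordering).
The name is 3-fluoro-6-methyloctanal.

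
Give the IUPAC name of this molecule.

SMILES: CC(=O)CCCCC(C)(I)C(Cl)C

The longest chain bearing the carbonyl is 9 carbons long (nonane).
The highest-priority functional group is a ketone (C=O on an internal carbon), so the name ends in -one.
Number the chain so that numbering from this end puts the carbonyl group at C-2 rather than C-8.
That gives the carbonyl at C-2; a chloro group at C-8; an iodo group at C-7; a methyl group at C-7.
The substituents are ordered alphabetically, ignoring any di-/tri- multipliers.
Assembling the pieces gives 8-chloro-7-iodo-7-methylnonan-2-one.

8-chloro-7-iodo-7-methylnonan-2-one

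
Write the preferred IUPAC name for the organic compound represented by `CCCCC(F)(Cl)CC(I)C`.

4-chloro-4-fluoro-2-iodooctane

The longest continuous carbon chain has 8 atoms, so the parent hydride is octane.
The numbering direction is chosen so that the substituent locant set {2,4,4} is lower than {5,5,7} at the first point of difference.
This places a chloro group at C-4; a fluoro group at C-4; an iodo group at C-2.
The substituents are ordered alphabetically, ignoring any di-/tri- multipliers.
Assembling the pieces gives 4-chloro-4-fluoro-2-iodooctane.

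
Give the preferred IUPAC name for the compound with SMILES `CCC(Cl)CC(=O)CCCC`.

Counting along the main chain through the carbonyl gives 9 carbons: the parent is nonane.
The highest-priority functional group is a ketone (C=O on an internal carbon), so the name ends in -one.
Number the chain so that the substituent locant set {3} is lower than {7} at the first point of difference.
This places the carbonyl at C-5; a chloro group at C-3.
Assembling the pieces gives 3-chlorononan-5-one.

3-chlorononan-5-one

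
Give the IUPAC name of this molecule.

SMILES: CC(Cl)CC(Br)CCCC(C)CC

4-bromo-2-chloro-8-methyldecane

The longest carbon chain is 10 atoms: the parent is decane.
Choose the numbering such that the substituent locant set {2,4,8} is lower than {3,7,9} at the first point of difference.
With this numbering: a bromo group at C-4; a chloro group at C-2; a methyl group at C-8.
The substituents are ordered alphabetically, ignoring any di-/tri- multipliers.
Assembling the pieces gives 4-bromo-2-chloro-8-methyldecane.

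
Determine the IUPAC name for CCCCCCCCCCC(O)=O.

undecanoic acid

Counting along the main chain through the –COOH group gives 11 carbons: the parent is undecane.
A carboxylic acid (terminal –COOH) is the principal characteristic group, giving the suffix -oic acid.
Choose the numbering such that the carboxylic acid carbon is C-1 by definition.
Assembling the pieces gives undecanoic acid.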